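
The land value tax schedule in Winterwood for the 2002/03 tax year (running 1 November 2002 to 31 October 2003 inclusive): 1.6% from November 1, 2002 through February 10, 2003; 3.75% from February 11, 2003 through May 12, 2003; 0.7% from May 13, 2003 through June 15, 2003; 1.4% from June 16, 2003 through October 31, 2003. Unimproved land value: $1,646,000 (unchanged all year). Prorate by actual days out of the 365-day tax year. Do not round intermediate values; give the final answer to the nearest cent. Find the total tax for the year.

$32,534.43

November 1, 2002 – February 10, 2003: 102 days at 1.6% → $1,646,000 × 1.6% × 102/365 = $7,359.6493
February 11 – May 12, 2003: 91 days at 3.75% → $1,646,000 × 3.75% × 91/365 = $15,388.9726
May 13 – June 15, 2003: 34 days at 0.7% → $1,646,000 × 0.7% × 34/365 = $1,073.2822
June 16 – October 31, 2003: 138 days at 1.4% → $1,646,000 × 1.4% × 138/365 = $8,712.5260
Total = $32,534.4301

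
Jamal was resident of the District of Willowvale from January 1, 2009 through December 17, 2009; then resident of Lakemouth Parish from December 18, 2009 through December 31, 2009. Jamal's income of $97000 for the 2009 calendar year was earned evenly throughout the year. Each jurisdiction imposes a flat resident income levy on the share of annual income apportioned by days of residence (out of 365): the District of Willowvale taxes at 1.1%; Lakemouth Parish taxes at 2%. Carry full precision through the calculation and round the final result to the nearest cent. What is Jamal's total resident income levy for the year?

$1100.48

The District of Willowvale, January 1 – December 17, 2009: 351 days → $97000 × 1.1% × 351/365 = $1026.0740
Lakemouth Parish, December 18 – December 31, 2009: 14 days → $97000 × 2% × 14/365 = $74.4110
Total = $1100.4849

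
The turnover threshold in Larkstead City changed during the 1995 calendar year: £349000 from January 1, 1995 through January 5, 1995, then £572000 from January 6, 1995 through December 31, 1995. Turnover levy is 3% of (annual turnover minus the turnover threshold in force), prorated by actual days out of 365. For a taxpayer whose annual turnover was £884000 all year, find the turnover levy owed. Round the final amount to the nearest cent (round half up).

January 1 – January 5, 1995: 5 days, exemption £349000 → (£884000 − £349000) × 3% × 5/365 = £219.8630
January 6 – December 31, 1995: 360 days, exemption £572000 → (£884000 − £572000) × 3% × 360/365 = £9231.7808
Total = £9451.6438

£9451.64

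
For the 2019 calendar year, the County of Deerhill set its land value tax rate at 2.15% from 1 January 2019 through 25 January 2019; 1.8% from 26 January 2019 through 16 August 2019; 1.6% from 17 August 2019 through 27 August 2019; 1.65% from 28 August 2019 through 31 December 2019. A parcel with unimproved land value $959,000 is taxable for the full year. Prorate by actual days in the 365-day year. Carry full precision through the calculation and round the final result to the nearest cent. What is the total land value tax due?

1 January – 25 January 2019: 25 days at 2.15% → $959,000 × 2.15% × 25/365 = $1,412.2260
26 January – 16 August 2019: 203 days at 1.8% → $959,000 × 1.8% × 203/365 = $9,600.5096
17 August – 27 August 2019: 11 days at 1.6% → $959,000 × 1.6% × 11/365 = $462.4219
28 August – 31 December 2019: 126 days at 1.65% → $959,000 × 1.65% × 126/365 = $5,462.3589
Total = $16,937.5164

$16,937.52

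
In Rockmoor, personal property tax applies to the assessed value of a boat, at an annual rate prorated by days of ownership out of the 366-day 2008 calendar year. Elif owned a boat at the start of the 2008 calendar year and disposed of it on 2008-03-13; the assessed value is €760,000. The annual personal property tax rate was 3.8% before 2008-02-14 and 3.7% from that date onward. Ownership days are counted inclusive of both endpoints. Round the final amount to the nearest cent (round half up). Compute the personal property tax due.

€5,700.00

2008-01-01 to 2008-02-13: 44 days at 3.8% → €760,000 × 3.8% × 44/366 = €3,471.9126
2008-02-14 to 2008-03-13: 29 days at 3.7% → €760,000 × 3.7% × 29/366 = €2,228.0874
Total = €5,700.0000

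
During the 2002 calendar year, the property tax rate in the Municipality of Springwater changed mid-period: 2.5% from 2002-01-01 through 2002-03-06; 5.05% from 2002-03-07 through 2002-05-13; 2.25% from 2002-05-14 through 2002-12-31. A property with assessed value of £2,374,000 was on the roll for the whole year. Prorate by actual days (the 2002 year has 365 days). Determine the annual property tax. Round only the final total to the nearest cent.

£66,855.74

2002-01-01 to 2002-03-06: 65 days at 2.5% → £2,374,000 × 2.5% × 65/365 = £10,569.1781
2002-03-07 to 2002-05-13: 68 days at 5.05% → £2,374,000 × 5.05% × 68/365 = £22,335.1123
2002-05-14 to 2002-12-31: 232 days at 2.25% → £2,374,000 × 2.25% × 232/365 = £33,951.4521
Total = £66,855.7425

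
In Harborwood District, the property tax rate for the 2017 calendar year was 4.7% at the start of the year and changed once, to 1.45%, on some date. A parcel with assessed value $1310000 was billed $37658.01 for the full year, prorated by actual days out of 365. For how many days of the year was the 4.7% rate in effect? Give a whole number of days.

160 days

Let d = days at the first rate; then 365 − d days at the second rate.
$1310000 × [4.7%·d + 1.45%·(365−d)] / 365 = $37658.01
Solving gives d = 160, so the new rate took effect on 10 June 2017.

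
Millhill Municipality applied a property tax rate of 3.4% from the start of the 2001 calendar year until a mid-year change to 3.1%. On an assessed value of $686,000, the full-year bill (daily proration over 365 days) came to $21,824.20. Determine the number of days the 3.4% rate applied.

99 days

Let d = days at the first rate; then 365 − d days at the second rate.
$686,000 × [3.4%·d + 3.1%·(365−d)] / 365 = $21,824.20
Solving gives d = 99, so the new rate took effect on April 10, 2001.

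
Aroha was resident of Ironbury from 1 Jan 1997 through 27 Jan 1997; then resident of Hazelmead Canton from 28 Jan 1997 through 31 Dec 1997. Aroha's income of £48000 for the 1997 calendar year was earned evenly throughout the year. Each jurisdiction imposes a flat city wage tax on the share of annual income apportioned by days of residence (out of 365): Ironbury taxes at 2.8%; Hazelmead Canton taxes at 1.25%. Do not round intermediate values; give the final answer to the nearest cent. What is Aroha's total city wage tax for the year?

Ironbury, 1 Jan – 27 Jan 1997: 27 days → £48000 × 2.8% × 27/365 = £99.4192
Hazelmead Canton, 28 Jan – 31 Dec 1997: 338 days → £48000 × 1.25% × 338/365 = £555.6164
Total = £655.0356

£655.04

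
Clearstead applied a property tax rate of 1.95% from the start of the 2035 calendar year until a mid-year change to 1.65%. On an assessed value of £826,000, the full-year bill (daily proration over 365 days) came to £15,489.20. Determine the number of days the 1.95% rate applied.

Let d = days at the first rate; then 365 − d days at the second rate.
£826,000 × [1.95%·d + 1.65%·(365−d)] / 365 = £15,489.20
Solving gives d = 274, so the new rate took effect on 2 Oct 2035.

274 days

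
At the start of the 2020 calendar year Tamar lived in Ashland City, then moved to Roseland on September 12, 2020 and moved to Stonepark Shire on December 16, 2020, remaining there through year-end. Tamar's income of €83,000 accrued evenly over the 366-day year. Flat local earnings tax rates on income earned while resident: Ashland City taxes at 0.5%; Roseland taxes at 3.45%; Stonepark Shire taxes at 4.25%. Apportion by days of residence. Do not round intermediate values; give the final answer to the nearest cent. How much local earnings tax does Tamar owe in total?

Ashland City, January 1 – September 11, 2020: 255 days → €83,000 × 0.5% × 255/366 = €289.1393
Roseland, September 12 – December 15, 2020: 95 days → €83,000 × 3.45% × 95/366 = €743.2582
Stonepark Shire, December 16 – December 31, 2020: 16 days → €83,000 × 4.25% × 16/366 = €154.2077
Total = €1,186.6052

€1,186.61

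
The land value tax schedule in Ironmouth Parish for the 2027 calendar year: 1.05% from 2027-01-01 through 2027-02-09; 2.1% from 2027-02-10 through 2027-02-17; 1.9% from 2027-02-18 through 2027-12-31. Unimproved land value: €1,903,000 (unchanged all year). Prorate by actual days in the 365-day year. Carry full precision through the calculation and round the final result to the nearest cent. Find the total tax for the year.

2027-01-01 to 2027-02-09: 40 days at 1.05% → €1,903,000 × 1.05% × 40/365 = €2,189.7534
2027-02-10 to 2027-02-17: 8 days at 2.1% → €1,903,000 × 2.1% × 8/365 = €875.9014
2027-02-18 to 2027-12-31: 317 days at 1.9% → €1,903,000 × 1.9% × 317/365 = €31,402.1068
Total = €34,467.7616

€34,467.76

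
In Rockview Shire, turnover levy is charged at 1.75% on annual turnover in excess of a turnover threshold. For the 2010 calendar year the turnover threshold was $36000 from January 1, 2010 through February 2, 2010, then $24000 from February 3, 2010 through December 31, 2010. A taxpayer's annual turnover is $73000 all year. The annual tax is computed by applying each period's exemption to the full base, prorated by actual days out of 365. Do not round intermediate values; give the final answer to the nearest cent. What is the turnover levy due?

$838.51

January 1 – February 2, 2010: 33 days, exemption $36000 → ($73000 − $36000) × 1.75% × 33/365 = $58.5411
February 3 – December 31, 2010: 332 days, exemption $24000 → ($73000 − $24000) × 1.75% × 332/365 = $779.9726
Total = $838.5137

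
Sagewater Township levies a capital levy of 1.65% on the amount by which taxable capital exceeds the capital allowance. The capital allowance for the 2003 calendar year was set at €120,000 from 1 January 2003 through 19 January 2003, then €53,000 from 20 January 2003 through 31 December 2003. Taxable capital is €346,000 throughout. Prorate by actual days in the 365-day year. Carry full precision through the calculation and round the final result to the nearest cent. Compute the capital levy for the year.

1 January – 19 January 2003: 19 days, exemption €120,000 → (€346,000 − €120,000) × 1.65% × 19/365 = €194.1123
20 January – 31 December 2003: 346 days, exemption €53,000 → (€346,000 − €53,000) × 1.65% × 346/365 = €4,582.8411
Total = €4,776.9534

€4,776.95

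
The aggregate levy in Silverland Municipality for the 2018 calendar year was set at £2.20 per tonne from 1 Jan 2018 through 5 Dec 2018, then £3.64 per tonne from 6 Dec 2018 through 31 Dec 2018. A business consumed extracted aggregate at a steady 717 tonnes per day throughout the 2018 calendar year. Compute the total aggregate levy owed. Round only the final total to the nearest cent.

1 Jan – 5 Dec 2018: 339 days × 717 tonnes/day = 243,063 tonnes at £2.20/tonne → £534,738.60
6 Dec – 31 Dec 2018: 26 days × 717 tonnes/day = 18,642 tonnes at £3.64/tonne → £67,856.88

£602,595.48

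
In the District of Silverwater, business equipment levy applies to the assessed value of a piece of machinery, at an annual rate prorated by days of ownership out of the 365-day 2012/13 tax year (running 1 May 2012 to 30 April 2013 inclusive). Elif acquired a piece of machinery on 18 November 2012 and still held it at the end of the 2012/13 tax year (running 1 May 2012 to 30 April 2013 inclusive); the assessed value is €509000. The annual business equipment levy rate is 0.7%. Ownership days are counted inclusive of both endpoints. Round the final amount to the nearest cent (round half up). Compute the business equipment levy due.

Days held (18 November 2012 – 30 April 2013): 164 out of 365
Tax = €509000 × 0.7% × 164/365 = €1600.9096

€1600.91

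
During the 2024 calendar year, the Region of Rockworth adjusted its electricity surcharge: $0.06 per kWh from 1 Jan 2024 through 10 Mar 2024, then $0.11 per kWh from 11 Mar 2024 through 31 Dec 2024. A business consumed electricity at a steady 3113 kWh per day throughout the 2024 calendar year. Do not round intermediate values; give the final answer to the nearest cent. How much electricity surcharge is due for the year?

1 Jan – 10 Mar 2024: 70 days × 3113 kWh/day = 217,910 kWh at $0.06/kWh → $13,074.60
11 Mar – 31 Dec 2024: 296 days × 3113 kWh/day = 921,448 kWh at $0.11/kWh → $101,359.28

$114,433.88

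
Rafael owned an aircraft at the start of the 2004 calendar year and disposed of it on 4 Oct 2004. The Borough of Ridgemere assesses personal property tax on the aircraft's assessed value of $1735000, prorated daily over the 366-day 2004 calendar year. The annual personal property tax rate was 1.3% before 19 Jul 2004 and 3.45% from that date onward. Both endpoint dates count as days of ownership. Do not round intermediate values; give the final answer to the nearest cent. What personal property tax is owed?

1 Jan – 18 Jul 2004: 200 days at 1.3% → $1735000 × 1.3% × 200/366 = $12325.1366
19 Jul – 4 Oct 2004: 78 days at 3.45% → $1735000 × 3.45% × 78/366 = $12756.5164
Total = $25081.6530

$25081.65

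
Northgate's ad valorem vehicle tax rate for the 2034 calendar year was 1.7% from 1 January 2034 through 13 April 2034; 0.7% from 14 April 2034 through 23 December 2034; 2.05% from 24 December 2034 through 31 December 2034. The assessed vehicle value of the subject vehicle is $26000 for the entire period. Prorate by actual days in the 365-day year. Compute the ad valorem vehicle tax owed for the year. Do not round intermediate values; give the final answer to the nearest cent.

$263.06

1 January – 13 April 2034: 103 days at 1.7% → $26000 × 1.7% × 103/365 = $124.7288
14 April – 23 December 2034: 254 days at 0.7% → $26000 × 0.7% × 254/365 = $126.6521
24 December – 31 December 2034: 8 days at 2.05% → $26000 × 2.05% × 8/365 = $11.6822
Total = $263.0630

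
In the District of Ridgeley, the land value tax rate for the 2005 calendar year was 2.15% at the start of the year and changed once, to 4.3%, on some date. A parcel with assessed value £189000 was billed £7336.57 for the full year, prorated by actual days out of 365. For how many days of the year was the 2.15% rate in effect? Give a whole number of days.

Let d = days at the first rate; then 365 − d days at the second rate.
£189000 × [2.15%·d + 4.3%·(365−d)] / 365 = £7336.57
Solving gives d = 71, so the new rate took effect on 13 Mar 2005.

71 days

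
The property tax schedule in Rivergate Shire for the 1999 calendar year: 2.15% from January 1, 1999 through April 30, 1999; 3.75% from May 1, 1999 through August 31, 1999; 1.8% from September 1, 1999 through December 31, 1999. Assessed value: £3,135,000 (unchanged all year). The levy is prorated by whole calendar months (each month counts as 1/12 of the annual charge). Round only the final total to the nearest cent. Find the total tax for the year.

£80,465.00

January 1 – April 30, 1999: 4 months at 2.15% → £3,135,000 × 2.15% × 4/12 = £22,467.5000
May 1 – August 31, 1999: 4 months at 3.75% → £3,135,000 × 3.75% × 4/12 = £39,187.5000
September 1 – December 31, 1999: 4 months at 1.8% → £3,135,000 × 1.8% × 4/12 = £18,810.0000
Total = £80,465.0000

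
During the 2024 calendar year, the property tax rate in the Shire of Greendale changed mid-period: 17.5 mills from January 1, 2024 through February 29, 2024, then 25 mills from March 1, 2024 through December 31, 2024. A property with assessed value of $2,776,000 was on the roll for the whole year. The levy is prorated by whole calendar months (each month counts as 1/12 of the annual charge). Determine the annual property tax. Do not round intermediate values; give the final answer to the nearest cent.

$65,930.00

January 1 – February 29, 2024: 2 months at 17.5 mills → $2,776,000 × 1.75% × 2/12 = $8,096.6667
March 1 – December 31, 2024: 10 months at 25 mills → $2,776,000 × 2.5% × 10/12 = $57,833.3333
Total = $65,930.0000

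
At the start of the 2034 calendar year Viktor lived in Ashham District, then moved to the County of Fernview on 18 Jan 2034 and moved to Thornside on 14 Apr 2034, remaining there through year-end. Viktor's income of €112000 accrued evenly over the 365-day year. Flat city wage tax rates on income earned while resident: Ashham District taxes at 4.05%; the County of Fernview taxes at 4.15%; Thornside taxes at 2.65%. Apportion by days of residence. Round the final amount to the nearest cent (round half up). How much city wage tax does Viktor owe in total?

€3436.87

Ashham District, 1 Jan – 17 Jan 2034: 17 days → €112000 × 4.05% × 17/365 = €211.2658
The County of Fernview, 18 Jan – 13 Apr 2034: 86 days → €112000 × 4.15% × 86/365 = €1095.1452
Thornside, 14 Apr – 31 Dec 2034: 262 days → €112000 × 2.65% × 262/365 = €2130.4548
Total = €3436.8658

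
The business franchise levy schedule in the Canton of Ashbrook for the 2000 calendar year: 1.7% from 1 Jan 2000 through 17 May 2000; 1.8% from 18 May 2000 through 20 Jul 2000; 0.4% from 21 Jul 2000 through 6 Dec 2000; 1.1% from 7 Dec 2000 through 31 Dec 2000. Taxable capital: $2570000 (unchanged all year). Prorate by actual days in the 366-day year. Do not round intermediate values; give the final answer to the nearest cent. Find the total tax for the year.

$30397.62

1 Jan – 17 May 2000: 138 days at 1.7% → $2570000 × 1.7% × 138/366 = $16473.2787
18 May – 20 Jul 2000: 64 days at 1.8% → $2570000 × 1.8% × 64/366 = $8089.1803
21 Jul – 6 Dec 2000: 139 days at 0.4% → $2570000 × 0.4% × 139/366 = $3904.1530
7 Dec – 31 Dec 2000: 25 days at 1.1% → $2570000 × 1.1% × 25/366 = $1931.0109
Total = $30397.6230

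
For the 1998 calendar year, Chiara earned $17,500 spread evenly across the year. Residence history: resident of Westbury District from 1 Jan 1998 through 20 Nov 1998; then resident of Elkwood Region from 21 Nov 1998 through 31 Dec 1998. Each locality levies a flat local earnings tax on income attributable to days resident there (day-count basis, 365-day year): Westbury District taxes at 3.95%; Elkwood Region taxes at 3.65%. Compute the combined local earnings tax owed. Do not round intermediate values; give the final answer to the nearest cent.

Westbury District, 1 Jan – 20 Nov 1998: 324 days → $17,500 × 3.95% × 324/365 = $613.6027
Elkwood Region, 21 Nov – 31 Dec 1998: 41 days → $17,500 × 3.65% × 41/365 = $71.7500
Total = $685.3527

$685.35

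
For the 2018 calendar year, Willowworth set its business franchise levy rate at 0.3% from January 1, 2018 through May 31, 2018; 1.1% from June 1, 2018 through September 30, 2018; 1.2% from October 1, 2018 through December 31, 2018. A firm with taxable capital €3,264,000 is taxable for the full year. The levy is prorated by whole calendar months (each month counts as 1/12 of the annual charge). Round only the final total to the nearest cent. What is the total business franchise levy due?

January 1 – May 31, 2018: 5 months at 0.3% → €3,264,000 × 0.3% × 5/12 = €4,080.0000
June 1 – September 30, 2018: 4 months at 1.1% → €3,264,000 × 1.1% × 4/12 = €11,968.0000
October 1 – December 31, 2018: 3 months at 1.2% → €3,264,000 × 1.2% × 3/12 = €9,792.0000
Total = €25,840.0000

€25,840.00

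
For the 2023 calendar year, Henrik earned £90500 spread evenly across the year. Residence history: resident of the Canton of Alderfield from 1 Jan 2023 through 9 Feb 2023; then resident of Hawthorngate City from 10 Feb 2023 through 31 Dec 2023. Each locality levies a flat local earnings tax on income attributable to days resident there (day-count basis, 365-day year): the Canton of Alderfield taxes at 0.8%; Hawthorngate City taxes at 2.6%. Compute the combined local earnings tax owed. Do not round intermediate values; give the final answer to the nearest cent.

The Canton of Alderfield, 1 Jan – 9 Feb 2023: 40 days → £90500 × 0.8% × 40/365 = £79.3425
Hawthorngate City, 10 Feb – 31 Dec 2023: 325 days → £90500 × 2.6% × 325/365 = £2095.1370
Total = £2174.4795

£2174.48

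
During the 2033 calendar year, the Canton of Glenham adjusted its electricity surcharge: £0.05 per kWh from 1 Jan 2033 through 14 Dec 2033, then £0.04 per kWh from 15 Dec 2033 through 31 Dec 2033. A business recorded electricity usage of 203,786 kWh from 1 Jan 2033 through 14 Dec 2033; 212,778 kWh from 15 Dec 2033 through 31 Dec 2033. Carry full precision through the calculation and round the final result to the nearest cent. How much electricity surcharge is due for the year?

£18,700.42

1 Jan – 14 Dec 2033: 203,786 kWh at £0.05/kWh → £10,189.30
15 Dec – 31 Dec 2033: 212,778 kWh at £0.04/kWh → £8,511.12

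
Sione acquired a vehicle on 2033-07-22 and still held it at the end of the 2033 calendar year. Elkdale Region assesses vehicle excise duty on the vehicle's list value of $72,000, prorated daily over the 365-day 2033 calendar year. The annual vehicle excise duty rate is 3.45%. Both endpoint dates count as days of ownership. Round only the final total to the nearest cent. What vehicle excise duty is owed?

$1,109.29

Days held (2033-07-22 to 2033-12-31): 163 out of 365
Tax = $72,000 × 3.45% × 163/365 = $1,109.2932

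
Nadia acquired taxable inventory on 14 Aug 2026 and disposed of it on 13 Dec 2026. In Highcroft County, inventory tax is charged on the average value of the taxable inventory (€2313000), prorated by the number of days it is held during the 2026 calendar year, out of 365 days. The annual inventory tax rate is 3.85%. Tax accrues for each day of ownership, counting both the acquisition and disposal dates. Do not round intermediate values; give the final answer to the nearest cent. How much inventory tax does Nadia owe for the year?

€29764.82

Days held (14 Aug – 13 Dec 2026): 122 out of 365
Tax = €2313000 × 3.85% × 122/365 = €29764.8247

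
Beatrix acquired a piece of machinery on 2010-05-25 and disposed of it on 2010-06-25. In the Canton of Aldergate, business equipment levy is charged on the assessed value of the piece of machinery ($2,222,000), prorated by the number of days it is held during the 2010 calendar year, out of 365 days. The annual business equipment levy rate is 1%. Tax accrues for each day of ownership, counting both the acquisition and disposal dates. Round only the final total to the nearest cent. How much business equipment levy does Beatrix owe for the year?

$1,948.05

Days held (2010-05-25 to 2010-06-25): 32 out of 365
Tax = $2,222,000 × 1% × 32/365 = $1,948.0548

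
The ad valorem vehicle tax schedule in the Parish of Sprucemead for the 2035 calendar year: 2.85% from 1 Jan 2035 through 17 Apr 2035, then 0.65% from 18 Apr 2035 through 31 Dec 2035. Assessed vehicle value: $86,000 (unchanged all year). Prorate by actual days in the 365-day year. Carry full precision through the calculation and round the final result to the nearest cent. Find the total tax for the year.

1 Jan – 17 Apr 2035: 107 days at 2.85% → $86,000 × 2.85% × 107/365 = $718.5123
18 Apr – 31 Dec 2035: 258 days at 0.65% → $86,000 × 0.65% × 258/365 = $395.1288
Total = $1,113.6411

$1,113.64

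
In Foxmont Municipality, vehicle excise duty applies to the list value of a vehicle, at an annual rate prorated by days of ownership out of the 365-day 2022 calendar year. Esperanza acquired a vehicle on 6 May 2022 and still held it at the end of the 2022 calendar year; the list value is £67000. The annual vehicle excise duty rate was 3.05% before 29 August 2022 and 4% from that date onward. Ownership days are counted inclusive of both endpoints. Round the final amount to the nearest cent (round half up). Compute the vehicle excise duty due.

£1561.65

6 May – 28 August 2022: 115 days at 3.05% → £67000 × 3.05% × 115/365 = £643.8425
29 August – 31 December 2022: 125 days at 4% → £67000 × 4% × 125/365 = £917.8082
Total = £1561.6507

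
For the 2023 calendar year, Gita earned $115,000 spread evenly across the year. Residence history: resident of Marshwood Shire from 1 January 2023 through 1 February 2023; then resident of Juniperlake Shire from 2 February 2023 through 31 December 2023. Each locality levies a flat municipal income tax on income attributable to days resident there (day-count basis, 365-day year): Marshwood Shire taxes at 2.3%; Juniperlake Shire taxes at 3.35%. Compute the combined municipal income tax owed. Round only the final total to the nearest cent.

Marshwood Shire, 1 January – 1 February 2023: 32 days → $115,000 × 2.3% × 32/365 = $231.8904
Juniperlake Shire, 2 February – 31 December 2023: 333 days → $115,000 × 3.35% × 333/365 = $3,514.7466
Total = $3,746.6370

$3,746.64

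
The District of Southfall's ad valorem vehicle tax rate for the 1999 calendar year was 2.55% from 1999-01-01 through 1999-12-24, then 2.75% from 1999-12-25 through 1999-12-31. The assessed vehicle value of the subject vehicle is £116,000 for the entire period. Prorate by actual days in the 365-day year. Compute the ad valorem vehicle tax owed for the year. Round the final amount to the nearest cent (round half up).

1999-01-01 to 1999-12-24: 358 days at 2.55% → £116,000 × 2.55% × 358/365 = £2,901.2712
1999-12-25 to 1999-12-31: 7 days at 2.75% → £116,000 × 2.75% × 7/365 = £61.1781
Total = £2,962.4493

£2,962.45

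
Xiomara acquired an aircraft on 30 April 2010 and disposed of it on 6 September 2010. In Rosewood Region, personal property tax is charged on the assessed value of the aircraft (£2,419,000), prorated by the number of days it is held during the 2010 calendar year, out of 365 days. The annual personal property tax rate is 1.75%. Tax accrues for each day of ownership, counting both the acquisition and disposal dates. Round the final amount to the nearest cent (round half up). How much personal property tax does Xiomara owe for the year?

Days held (30 April – 6 September 2010): 130 out of 365
Tax = £2,419,000 × 1.75% × 130/365 = £15,077.3288

£15,077.33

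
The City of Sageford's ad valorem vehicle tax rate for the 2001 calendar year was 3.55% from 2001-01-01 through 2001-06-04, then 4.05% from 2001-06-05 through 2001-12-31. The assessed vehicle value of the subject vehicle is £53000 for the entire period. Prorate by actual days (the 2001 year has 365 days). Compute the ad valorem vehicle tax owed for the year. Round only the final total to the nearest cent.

£2033.97

2001-01-01 to 2001-06-04: 155 days at 3.55% → £53000 × 3.55% × 155/365 = £798.9932
2001-06-05 to 2001-12-31: 210 days at 4.05% → £53000 × 4.05% × 210/365 = £1234.9726
Total = £2033.9658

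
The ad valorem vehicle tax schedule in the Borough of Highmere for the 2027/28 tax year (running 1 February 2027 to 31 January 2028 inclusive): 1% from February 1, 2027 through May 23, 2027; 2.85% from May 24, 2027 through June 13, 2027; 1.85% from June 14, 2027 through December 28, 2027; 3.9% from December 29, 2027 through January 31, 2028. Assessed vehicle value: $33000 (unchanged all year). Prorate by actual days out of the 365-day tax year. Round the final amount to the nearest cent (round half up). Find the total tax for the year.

February 1 – May 23, 2027: 112 days at 1% → $33000 × 1% × 112/365 = $101.2603
May 24 – June 13, 2027: 21 days at 2.85% → $33000 × 2.85% × 21/365 = $54.1110
June 14 – December 28, 2027: 198 days at 1.85% → $33000 × 1.85% × 198/365 = $331.1753
December 29, 2027 – January 31, 2028: 34 days at 3.9% → $33000 × 3.9% × 34/365 = $119.8849
Total = $606.4315

$606.43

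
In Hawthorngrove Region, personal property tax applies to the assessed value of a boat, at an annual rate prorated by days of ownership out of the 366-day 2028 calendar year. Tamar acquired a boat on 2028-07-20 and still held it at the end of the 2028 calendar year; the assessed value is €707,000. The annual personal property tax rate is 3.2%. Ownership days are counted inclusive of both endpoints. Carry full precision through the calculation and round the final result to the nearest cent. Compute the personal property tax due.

€10,199.34

Days held (2028-07-20 to 2028-12-31): 165 out of 366
Tax = €707,000 × 3.2% × 165/366 = €10,199.3443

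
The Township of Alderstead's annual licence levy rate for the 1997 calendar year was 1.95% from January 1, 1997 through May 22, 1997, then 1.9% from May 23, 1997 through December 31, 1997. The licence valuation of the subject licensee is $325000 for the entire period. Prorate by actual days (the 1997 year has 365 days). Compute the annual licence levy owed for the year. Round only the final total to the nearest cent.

$6238.22

January 1 – May 22, 1997: 142 days at 1.95% → $325000 × 1.95% × 142/365 = $2465.5479
May 23 – December 31, 1997: 223 days at 1.9% → $325000 × 1.9% × 223/365 = $3772.6712
Total = $6238.2192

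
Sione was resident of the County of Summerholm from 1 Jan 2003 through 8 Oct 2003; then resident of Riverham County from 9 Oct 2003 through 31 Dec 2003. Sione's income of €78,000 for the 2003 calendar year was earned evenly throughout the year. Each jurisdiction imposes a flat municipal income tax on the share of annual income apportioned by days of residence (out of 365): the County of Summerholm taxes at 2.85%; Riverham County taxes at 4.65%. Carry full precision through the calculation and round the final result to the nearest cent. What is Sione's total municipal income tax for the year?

€2,546.11

The County of Summerholm, 1 Jan – 8 Oct 2003: 281 days → €78,000 × 2.85% × 281/365 = €1,711.4055
Riverham County, 9 Oct – 31 Dec 2003: 84 days → €78,000 × 4.65% × 84/365 = €834.7068
Total = €2,546.1123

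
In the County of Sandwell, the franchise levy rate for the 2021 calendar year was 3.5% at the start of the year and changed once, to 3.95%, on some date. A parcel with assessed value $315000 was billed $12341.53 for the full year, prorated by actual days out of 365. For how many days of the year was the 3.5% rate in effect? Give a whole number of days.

Let d = days at the first rate; then 365 − d days at the second rate.
$315000 × [3.5%·d + 3.95%·(365−d)] / 365 = $12341.53
Solving gives d = 26, so the new rate took effect on January 27, 2021.

26 days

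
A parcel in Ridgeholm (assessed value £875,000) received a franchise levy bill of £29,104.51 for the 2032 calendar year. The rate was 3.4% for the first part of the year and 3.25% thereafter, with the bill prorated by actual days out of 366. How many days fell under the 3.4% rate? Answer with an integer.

Let d = days at the first rate; then 366 − d days at the second rate.
£875,000 × [3.4%·d + 3.25%·(366−d)] / 366 = £29,104.51
Solving gives d = 186, so the new rate took effect on 5 July 2032.

186 days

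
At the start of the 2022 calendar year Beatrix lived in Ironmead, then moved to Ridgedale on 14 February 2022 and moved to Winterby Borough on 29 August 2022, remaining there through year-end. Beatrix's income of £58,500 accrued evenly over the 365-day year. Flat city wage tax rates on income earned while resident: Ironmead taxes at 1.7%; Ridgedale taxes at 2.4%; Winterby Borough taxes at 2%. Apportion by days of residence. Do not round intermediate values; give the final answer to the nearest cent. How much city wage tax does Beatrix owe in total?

Ironmead, 1 January – 13 February 2022: 44 days → £58,500 × 1.7% × 44/365 = £119.8849
Ridgedale, 14 February – 28 August 2022: 196 days → £58,500 × 2.4% × 196/365 = £753.9288
Winterby Borough, 29 August – 31 December 2022: 125 days → £58,500 × 2% × 125/365 = £400.6849
Total = £1,274.4986

£1,274.50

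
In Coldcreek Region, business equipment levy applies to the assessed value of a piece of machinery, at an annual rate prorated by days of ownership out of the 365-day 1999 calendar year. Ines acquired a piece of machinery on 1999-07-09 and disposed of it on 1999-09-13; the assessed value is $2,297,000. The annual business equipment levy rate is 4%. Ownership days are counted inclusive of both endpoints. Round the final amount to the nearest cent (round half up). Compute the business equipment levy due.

$16,865.64

Days held (1999-07-09 to 1999-09-13): 67 out of 365
Tax = $2,297,000 × 4% × 67/365 = $16,865.6438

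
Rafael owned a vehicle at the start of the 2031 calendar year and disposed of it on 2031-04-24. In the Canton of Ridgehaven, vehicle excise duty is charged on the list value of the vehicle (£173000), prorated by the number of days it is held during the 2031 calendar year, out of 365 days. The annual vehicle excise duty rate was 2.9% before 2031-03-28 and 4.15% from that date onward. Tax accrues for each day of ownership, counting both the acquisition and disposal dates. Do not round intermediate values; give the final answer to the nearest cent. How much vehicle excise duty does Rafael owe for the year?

£1732.84

2031-01-01 to 2031-03-27: 86 days at 2.9% → £173000 × 2.9% × 86/365 = £1182.0877
2031-03-28 to 2031-04-24: 28 days at 4.15% → £173000 × 4.15% × 28/365 = £550.7562
Total = £1732.8438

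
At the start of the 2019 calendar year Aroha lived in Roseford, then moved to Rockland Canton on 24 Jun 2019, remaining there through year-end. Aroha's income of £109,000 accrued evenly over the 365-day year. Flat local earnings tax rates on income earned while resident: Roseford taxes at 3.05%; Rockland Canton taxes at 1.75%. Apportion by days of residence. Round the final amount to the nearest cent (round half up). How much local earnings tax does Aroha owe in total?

Roseford, 1 Jan – 23 Jun 2019: 174 days → £109,000 × 3.05% × 174/365 = £1,584.8301
Rockland Canton, 24 Jun – 31 Dec 2019: 191 days → £109,000 × 1.75% × 191/365 = £998.1712
Total = £2,583.0014

£2,583.00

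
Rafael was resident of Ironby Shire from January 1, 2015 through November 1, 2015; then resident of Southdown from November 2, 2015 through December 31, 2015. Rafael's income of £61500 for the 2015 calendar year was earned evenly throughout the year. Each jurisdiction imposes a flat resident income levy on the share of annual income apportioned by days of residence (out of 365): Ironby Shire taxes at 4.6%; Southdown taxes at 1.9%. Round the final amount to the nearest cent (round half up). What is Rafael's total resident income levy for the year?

£2556.04

Ironby Shire, January 1 – November 1, 2015: 305 days → £61500 × 4.6% × 305/365 = £2363.9589
Southdown, November 2 – December 31, 2015: 60 days → £61500 × 1.9% × 60/365 = £192.0822
Total = £2556.0411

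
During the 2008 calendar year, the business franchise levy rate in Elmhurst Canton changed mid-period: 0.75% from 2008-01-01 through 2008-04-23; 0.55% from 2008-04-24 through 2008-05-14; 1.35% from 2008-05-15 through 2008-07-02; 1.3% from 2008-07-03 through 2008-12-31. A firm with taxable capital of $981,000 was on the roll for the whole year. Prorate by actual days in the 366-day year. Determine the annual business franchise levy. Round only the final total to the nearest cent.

$10,715.95

2008-01-01 to 2008-04-23: 114 days at 0.75% → $981,000 × 0.75% × 114/366 = $2,291.6803
2008-04-24 to 2008-05-14: 21 days at 0.55% → $981,000 × 0.55% × 21/366 = $309.5779
2008-05-15 to 2008-07-02: 49 days at 1.35% → $981,000 × 1.35% × 49/366 = $1,773.0369
2008-07-03 to 2008-12-31: 182 days at 1.3% → $981,000 × 1.3% × 182/366 = $6,341.6557
Total = $10,715.9508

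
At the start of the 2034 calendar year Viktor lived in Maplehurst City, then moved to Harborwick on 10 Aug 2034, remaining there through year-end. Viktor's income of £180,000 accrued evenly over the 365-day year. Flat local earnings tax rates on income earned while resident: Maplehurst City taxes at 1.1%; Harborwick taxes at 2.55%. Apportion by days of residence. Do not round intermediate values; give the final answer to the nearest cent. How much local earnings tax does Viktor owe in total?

Maplehurst City, 1 Jan – 9 Aug 2034: 221 days → £180,000 × 1.1% × 221/365 = £1,198.8493
Harborwick, 10 Aug – 31 Dec 2034: 144 days → £180,000 × 2.55% × 144/365 = £1,810.8493
Total = £3,009.6986

£3,009.70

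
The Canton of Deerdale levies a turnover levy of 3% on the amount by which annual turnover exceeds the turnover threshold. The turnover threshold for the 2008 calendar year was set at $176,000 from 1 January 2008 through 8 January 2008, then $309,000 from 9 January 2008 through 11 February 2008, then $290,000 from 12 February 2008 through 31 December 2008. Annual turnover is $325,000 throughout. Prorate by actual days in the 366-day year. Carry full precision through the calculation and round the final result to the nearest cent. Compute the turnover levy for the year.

$1,071.80

1 January – 8 January 2008: 8 days, exemption $176,000 → ($325,000 − $176,000) × 3% × 8/366 = $97.7049
9 January – 11 February 2008: 34 days, exemption $309,000 → ($325,000 − $309,000) × 3% × 34/366 = $44.5902
12 February – 31 December 2008: 324 days, exemption $290,000 → ($325,000 − $290,000) × 3% × 324/366 = $929.5082
Total = $1,071.8033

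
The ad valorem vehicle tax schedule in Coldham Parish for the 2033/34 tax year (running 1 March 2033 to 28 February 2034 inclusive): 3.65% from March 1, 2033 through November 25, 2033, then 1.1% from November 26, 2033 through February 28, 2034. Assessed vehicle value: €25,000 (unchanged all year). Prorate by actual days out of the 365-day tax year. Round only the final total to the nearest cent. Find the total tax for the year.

March 1 – November 25, 2033: 270 days at 3.65% → €25,000 × 3.65% × 270/365 = €675.0000
November 26, 2033 – February 28, 2034: 95 days at 1.1% → €25,000 × 1.1% × 95/365 = €71.5753
Total = €746.5753

€746.58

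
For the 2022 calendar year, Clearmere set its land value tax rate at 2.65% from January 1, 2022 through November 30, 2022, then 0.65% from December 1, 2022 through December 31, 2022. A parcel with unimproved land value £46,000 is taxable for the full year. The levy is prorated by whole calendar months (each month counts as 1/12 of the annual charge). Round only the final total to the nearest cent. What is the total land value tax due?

£1,142.33

January 1 – November 30, 2022: 11 months at 2.65% → £46,000 × 2.65% × 11/12 = £1,117.4167
December 1 – December 31, 2022: 1 month at 0.65% → £46,000 × 0.65% × 1/12 = £24.9167
Total = £1,142.3333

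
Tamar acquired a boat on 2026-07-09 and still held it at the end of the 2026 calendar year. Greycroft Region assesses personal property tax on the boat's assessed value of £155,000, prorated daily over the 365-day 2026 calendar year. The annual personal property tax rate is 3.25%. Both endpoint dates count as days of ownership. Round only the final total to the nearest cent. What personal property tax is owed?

£2,429.04

Days held (2026-07-09 to 2026-12-31): 176 out of 365
Tax = £155,000 × 3.25% × 176/365 = £2,429.0411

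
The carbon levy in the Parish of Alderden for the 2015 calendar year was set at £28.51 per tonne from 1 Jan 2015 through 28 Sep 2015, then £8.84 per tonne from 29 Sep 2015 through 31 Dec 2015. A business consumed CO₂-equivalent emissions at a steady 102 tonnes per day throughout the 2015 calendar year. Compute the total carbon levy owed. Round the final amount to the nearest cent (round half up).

1 Jan – 28 Sep 2015: 271 days × 102 tonnes/day = 27,642 tonnes at £28.51/tonne → £788,073.42
29 Sep – 31 Dec 2015: 94 days × 102 tonnes/day = 9,588 tonnes at £8.84/tonne → £84,757.92

£872,831.34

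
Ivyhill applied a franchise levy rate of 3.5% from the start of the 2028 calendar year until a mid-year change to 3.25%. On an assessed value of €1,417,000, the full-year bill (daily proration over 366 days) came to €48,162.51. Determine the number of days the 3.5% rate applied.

Let d = days at the first rate; then 366 − d days at the second rate.
€1,417,000 × [3.5%·d + 3.25%·(366−d)] / 366 = €48,162.51
Solving gives d = 218, so the new rate took effect on 6 Aug 2028.

218 days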